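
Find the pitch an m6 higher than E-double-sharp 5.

C-double-sharp 6

Six letter names up from E: C.
A minor sixth spans 8 semitones, so from E##5 the target pitch is C##6.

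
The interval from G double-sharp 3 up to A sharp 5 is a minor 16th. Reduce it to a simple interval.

Subtracting seven from the interval number removes an octave: 16 − 14 = 2.
So a minor sixteenth is 2 octaves plus a minor second. The quality is unchanged.

m2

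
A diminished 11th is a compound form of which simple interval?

Each octave removed subtracts seven from the number: 11 − 7 = 4.
So a diminished eleventh is an octave plus a diminished fourth. The quality is unchanged.

d4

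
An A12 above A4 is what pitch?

E#6

The twelfth's letter: A up five letter names plus an octave → E.
Moving 20 semitones up from A4 (the size of an augmented twelfth) reaches E#6.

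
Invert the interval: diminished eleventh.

First reduce the compound diminished eleventh to its simple form, a diminished fourth.
The rule of nine gives the new number: 9 − 4 = 5, so a fourth becomes a fifth.
And diminished becomes augmented under inversion, so we get an augmented fifth.

A5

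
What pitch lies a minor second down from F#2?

Counting two letter names down from F lands on E.
A minor second is 1 semitone; 1 semitone down from F#2 gives E#2.

E#2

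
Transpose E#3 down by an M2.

D#3

The second takes the letter from E down to D.
Moving 2 semitones down from E#3 (the size of a major second) reaches D#3.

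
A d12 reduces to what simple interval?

diminished 5th

Subtracting seven from the interval number removes an octave: 12 − 7 = 5.
So a diminished twelfth is an octave plus a diminished fifth. The quality is unchanged.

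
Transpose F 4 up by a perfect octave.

F 5

For an octave the letter name doesn't change: still F, an octave up.
Moving 12 semitones up from F4 (the size of a perfect octave) reaches F5.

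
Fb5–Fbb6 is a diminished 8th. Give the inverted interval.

Inverted interval numbers add to nine, so an octave pairs with a unison (8 + 1 = 9).
And diminished becomes augmented under inversion, so we get an augmented unison.

augmented unison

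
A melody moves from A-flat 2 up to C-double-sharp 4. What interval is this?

A to C spans three letter names (A-B-C), plus an octave, so the interval is some kind of tenth.
The major tenth is 16 semitones; here we have 18, two semitones wider: doubly augmented.
(Equivalently, a compound doubly augmented third: a doubly augmented third plus an octave.)

doubly augmented 10th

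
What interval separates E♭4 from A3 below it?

diminished 5th

Descending from Eb4 to A3 is the same interval as ascending A3 to Eb4.
A to E spans five letter names (A-B-C-D-E), so the interval is some kind of fifth.
A perfect fifth would be 7 semitones; A3 to Eb4 is 6, one semitone narrower, so the interval is diminished.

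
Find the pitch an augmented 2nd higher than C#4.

The second takes the letter from C up to D.
An augmented second is 3 semitones; 3 semitones up from C#4 gives D##4.

D##4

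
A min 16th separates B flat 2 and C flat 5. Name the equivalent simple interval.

minor second

Subtracting seven from the interval number removes an octave: 16 − 14 = 2.
Quality carries through unchanged, so the simple form is a minor second.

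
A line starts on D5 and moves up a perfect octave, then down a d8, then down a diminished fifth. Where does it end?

Up a perfect octave from D5: D6 (12 semitones up).
D6 down a diminished octave → D#5 (11 semitones).
Down a diminished fifth from D#5: G##4 (6 semitones down).

G##4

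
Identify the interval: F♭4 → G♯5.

doubly augmented ninth

F to G spans two letter names (F-G), plus an octave: a ninth.
Fb4 to G#5 spans 16 semitones — two semitones wider than the major ninth (14) — giving a doubly augmented ninth.
(Equivalently, a compound doubly augmented second: a doubly augmented second plus an octave.)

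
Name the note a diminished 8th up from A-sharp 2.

A 3

The letter stays A (same as the start), shifted an octave up.
A diminished octave is 11 semitones; 11 semitones up from A#2 gives A3.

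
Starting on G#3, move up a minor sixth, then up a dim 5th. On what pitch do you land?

Bb4

Up a minor sixth from G#3: E4 (8 semitones up).
E4 up a diminished fifth → Bb4 (6 semitones).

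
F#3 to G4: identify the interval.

m9

F to G spans two letter names (F-G), plus an octave — that makes it a ninth of some quality.
A major ninth would be 14 semitones, but F#3 to G4 is 13 — one semitone narrower, making it a minor ninth.
(Equivalently, a compound minor second: a minor second plus an octave.)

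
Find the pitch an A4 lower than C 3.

The fourth takes the letter from C down to G.
An augmented fourth is 6 semitones; 6 semitones down from C3 gives Gb2.

G flat 2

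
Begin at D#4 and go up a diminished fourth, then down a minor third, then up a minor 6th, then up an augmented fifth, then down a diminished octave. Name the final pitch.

G##4

D#4 up a diminished fourth → G4 (4 semitones).
Down a minor third from G4: E4 (3 semitones down).
E4 up a minor sixth → C5 (8 semitones).
Up an augmented fifth from C5: G#5 (8 semitones up).
Down a diminished octave from G#5: G##4 (11 semitones down).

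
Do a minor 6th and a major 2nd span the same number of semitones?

No

A minor sixth is 8 semitones but a major second is 2 semitones — different sizes.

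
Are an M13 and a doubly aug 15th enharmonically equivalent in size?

No

A major thirteenth spans 21 semitones; a doubly augmented fifteenth spans 26 semitones. They differ by 5.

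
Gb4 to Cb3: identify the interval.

Descending from Gb4 to Cb3 is the same interval as ascending Cb3 to Gb4.
C to G spans five letter names (C-D-E-F-G), plus an octave — that makes it a twelfth of some quality.
Counting semitones, Cb3→Gb4 is 19, which is the perfect twelfth.
(Equivalently, a compound perfect fifth: a perfect fifth plus an octave.)

perfect 12th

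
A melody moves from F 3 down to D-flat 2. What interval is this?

major 10th

Descending from F3 to Db2 is the same interval as ascending Db2 to F3.
D to F spans three letter names (D-E-F), plus an octave, so the interval is some kind of tenth.
Counting semitones, Db2→F3 is 16, which is the major tenth.
(Equivalently, a compound major third: a major third plus an octave.)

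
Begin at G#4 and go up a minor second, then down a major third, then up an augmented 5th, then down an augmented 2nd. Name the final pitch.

G#4 up a minor second → A4 (1 semitone).
Down a major third from A4: F4 (4 semitones down).
Up an augmented fifth from F4: C#5 (8 semitones up).
An augmented second down from C#5 is Bb4.

Bb4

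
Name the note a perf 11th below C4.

G2

Four letters down from C (plus an octave) reaches G.
A perfect eleventh is 17 semitones; 17 semitones down from C4 gives G2.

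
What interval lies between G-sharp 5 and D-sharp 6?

G to D spans five letter names (G-A-B-C-D), so the interval is some kind of fifth.
G#5 to D#6 is 7 semitones, matching the perfect fifth exactly, so the quality is perfect.

perfect 5th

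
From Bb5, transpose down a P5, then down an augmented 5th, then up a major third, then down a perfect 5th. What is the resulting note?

Bb5 down a perfect fifth → Eb5 (7 semitones).
Eb5 down an augmented fifth → Abb4 (8 semitones).
A major third up from Abb4 is Cb5.
Down a perfect fifth from Cb5: Fb4 (7 semitones down).

Fb4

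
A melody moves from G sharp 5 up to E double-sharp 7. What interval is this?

augmented thirteenth

G to E spans six letter names (G-A-B-C-D-E), plus an octave: a thirteenth.
A major thirteenth would be 21 semitones; G#5 to E##7 is 22, one semitone wider, so the interval is augmented.
(Equivalently, a compound augmented sixth: an augmented sixth plus an octave.)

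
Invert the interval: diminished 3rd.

The rule of nine gives the new number: 9 − 3 = 6, so a third becomes a sixth.
The quality also flips — diminished becomes augmented — giving an augmented sixth.

A6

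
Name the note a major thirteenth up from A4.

The thirteenth's letter: A up six letter names plus an octave → F.
A major thirteenth is 21 semitones; 21 semitones up from A4 gives F#6.

F#6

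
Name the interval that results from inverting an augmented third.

diminished 6th

The rule of nine gives the new number: 9 − 3 = 6, so a third becomes a sixth.
The quality also flips — augmented becomes diminished — giving a diminished sixth.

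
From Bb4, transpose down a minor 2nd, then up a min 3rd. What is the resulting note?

C5

Bb4 down a minor second → A4 (1 semitone).
A4 up a minor third → C5 (3 semitones).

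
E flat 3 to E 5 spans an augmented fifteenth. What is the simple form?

augmented 8th

Each octave removed subtracts seven from the number: 15 − 7 = 8.
Quality carries through unchanged, so the simple form is an augmented octave.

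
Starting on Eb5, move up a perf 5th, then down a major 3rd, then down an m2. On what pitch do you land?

F5

Up a perfect fifth from Eb5: Bb5 (7 semitones up).
Bb5 down a major third → Gb5 (4 semitones).
A minor second down from Gb5 is F5.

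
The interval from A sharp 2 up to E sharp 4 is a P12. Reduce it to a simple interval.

P5

Take out an octave (7 from the number): 12 − 7 = 5.
Quality carries through unchanged, so the simple form is a perfect fifth.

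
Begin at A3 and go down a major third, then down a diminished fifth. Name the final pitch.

Down a major third from A3: F3 (4 semitones down).
Down a diminished fifth from F3: B2 (6 semitones down).

B2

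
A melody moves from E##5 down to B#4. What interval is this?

Descending from E##5 to B#4 is the same interval as ascending B#4 to E##5.
B to E spans four letter names (B-C-D-E) — that makes it a fourth of some quality.
B#4 to E##5 spans 6 semitones — one semitone wider than the perfect fourth (5) — giving an augmented fourth.

augmented 4th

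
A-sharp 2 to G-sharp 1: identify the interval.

M9

Descending from A#2 to G#1 is the same interval as ascending G#1 to A#2.
G to A spans two letter names (G-A), plus an octave — that makes it a ninth of some quality.
Counting semitones, G#1→A#2 is 14, which is the major ninth.
(Equivalently, a compound major second: a major second plus an octave.)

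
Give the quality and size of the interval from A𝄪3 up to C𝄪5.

A to C spans three letter names (A-B-C), plus an octave — that makes it a tenth of some quality.
A major tenth would be 16 semitones, but A##3 to C##5 is 15 — one semitone narrower, making it a minor tenth.
(Equivalently, a compound minor third: a minor third plus an octave.)

minor tenth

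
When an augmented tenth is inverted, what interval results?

First reduce the compound augmented tenth to its simple form, an augmented third.
The rule of nine gives the new number: 9 − 3 = 6, so a third becomes a sixth.
And augmented becomes diminished under inversion, so we get a diminished sixth.

diminished sixth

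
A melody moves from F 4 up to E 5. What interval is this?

M7

F to E spans seven letter names (F-G-A-B-C-D-E): a seventh.
F4 to E5 is 11 semitones, matching the major seventh exactly, so the quality is major.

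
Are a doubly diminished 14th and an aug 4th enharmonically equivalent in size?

A doubly diminished fourteenth is 20 semitones but an augmented fourth is 6 semitones — different sizes.

No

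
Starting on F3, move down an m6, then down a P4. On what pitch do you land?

Down a minor sixth from F3: A2 (8 semitones down).
Down a perfect fourth from A2: E2 (5 semitones down).

E2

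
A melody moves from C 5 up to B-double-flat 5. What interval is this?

diminished 7th

C to B spans seven letter names (C-D-E-F-G-A-B) — that makes it a seventh of some quality.
C5 to Bbb5 spans 9 semitones — two semitones narrower than the major seventh (11) — giving a diminished seventh.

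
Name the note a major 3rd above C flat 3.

E flat 3

Counting three letter names up from C lands on E.
A major third is 4 semitones; 4 semitones up from Cb3 gives Eb3.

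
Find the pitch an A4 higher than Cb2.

Counting four letter names up from C lands on F.
An augmented fourth is 6 semitones; 6 semitones up from Cb2 gives F2.

F2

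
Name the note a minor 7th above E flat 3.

D flat 4

Seven letter names up from E: D.
A minor seventh is 10 semitones; 10 semitones up from Eb3 gives Db4.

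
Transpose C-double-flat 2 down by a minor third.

A-double-flat 1

The third takes the letter from C down to A.
A minor third spans 3 semitones, so from Cbb2 the target pitch is Abb1.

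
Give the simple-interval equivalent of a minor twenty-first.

m7

Take out 2 octaves (14 from the number): 21 − 14 = 7.
So a minor twenty-first is 2 octaves plus a minor seventh. The quality is unchanged.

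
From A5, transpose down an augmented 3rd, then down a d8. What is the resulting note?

F4

Down an augmented third from A5: Fb5 (5 semitones down).
Fb5 down a diminished octave → F4 (11 semitones).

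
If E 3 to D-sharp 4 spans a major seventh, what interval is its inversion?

minor 2nd

Inverted interval numbers add to nine, so a seventh pairs with a second (7 + 2 = 9).
The quality also flips — major becomes minor — giving a minor second.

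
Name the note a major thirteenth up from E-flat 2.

Counting six letter names plus an octave up from E lands on C.
Moving 21 semitones up from Eb2 (the size of a major thirteenth) reaches C4.

C 4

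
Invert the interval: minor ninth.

major seventh

First reduce the compound minor ninth to its simple form, a minor second.
Inverted interval numbers add to nine, so a second pairs with a seventh (2 + 7 = 9).
The quality also flips — minor becomes major — giving a major seventh.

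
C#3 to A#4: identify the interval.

M13

C to A spans six letter names (C-D-E-F-G-A), plus an octave, so the interval is some kind of thirteenth.
Counting semitones, C#3→A#4 is 21, which is the major thirteenth.
(Equivalently, a compound major sixth: a major sixth plus an octave.)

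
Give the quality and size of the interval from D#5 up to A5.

D to A spans five letter names (D-E-F-G-A): a fifth.
D#5 to A5 spans 6 semitones — one semitone narrower than the perfect fifth (7) — giving a diminished fifth.

d5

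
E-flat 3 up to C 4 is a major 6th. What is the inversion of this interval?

m3

Inverted interval numbers add to nine, so a sixth pairs with a third (6 + 3 = 9).
The quality also flips — major becomes minor — giving a minor third.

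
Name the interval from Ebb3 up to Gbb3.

minor 3rd

E to G spans three letter names (E-F-G): a third.
Ebb3 to Gbb3 is 3 semitones, a half step short of the major third (4), so this is minor.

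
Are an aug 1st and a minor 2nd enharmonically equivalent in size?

An augmented unison = 1 semitone = a minor second; enharmonically equal.

Yes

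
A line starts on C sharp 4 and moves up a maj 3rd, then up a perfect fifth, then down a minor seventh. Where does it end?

C double-sharp 4

Up a major third from C#4: E#4 (4 semitones up).
Up a perfect fifth from E#4: B#4 (7 semitones up).
B#4 down a minor seventh → C##4 (10 semitones).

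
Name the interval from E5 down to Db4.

augmented ninth

Descending from E5 to Db4 is the same interval as ascending Db4 to E5.
D to E spans two letter names (D-E), plus an octave — that makes it a ninth of some quality.
The major ninth is 14 semitones; here we have 15, one semitone wider: augmented.
(Equivalently, a compound augmented second: an augmented second plus an octave.)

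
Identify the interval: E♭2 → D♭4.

E to D spans seven letter names (E-F-G-A-B-C-D), plus an octave — that makes it a fourteenth of some quality.
At 22 semitones, Eb2→Db4 falls one short of a major fourteenth: minor.
(Equivalently, a compound minor seventh: a minor seventh plus an octave.)

minor fourteenth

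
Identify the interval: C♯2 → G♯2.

C to G spans five letter names (C-D-E-F-G), so the interval is some kind of fifth.
Counting semitones, C#2→G#2 is 7, which is the perfect fifth.

perfect fifth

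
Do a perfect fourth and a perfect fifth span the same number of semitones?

5 semitones (perfect fourth) vs 7 semitones (perfect fifth): not equal.

No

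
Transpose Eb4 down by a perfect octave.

An octave keeps the letter name E, an octave down from E.
A perfect octave is 12 semitones; 12 semitones down from Eb4 gives Eb3.

Eb3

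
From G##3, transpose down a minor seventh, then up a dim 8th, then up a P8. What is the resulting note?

A#4

A minor seventh down from G##3 is A##2.
Up a diminished octave from A##2: A#3 (11 semitones up).
Up a perfect octave from A#3: A#4 (12 semitones up).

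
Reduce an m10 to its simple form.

Each octave removed subtracts seven from the number: 10 − 7 = 3.
Quality carries through unchanged, so the simple form is a minor third.

minor 3rd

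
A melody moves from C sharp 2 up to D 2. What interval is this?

minor 2nd

C to D spans two letter names (C-D) — that makes it a second of some quality.
At 1 semitone, C#2→D2 falls one short of a major second: minor.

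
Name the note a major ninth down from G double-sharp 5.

F double-sharp 4

Two letters down from G (plus an octave) reaches F.
A major ninth spans 14 semitones, so from G##5 the target pitch is F##4.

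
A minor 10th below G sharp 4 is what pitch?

E sharp 3

Counting three letter names plus an octave down from G lands on E.
A minor tenth spans 15 semitones, so from G#4 the target pitch is E#3.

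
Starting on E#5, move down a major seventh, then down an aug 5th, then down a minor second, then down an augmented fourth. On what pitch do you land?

Down a major seventh from E#5: F#4 (11 semitones down).
Down an augmented fifth from F#4: Bb3 (8 semitones down).
A minor second down from Bb3 is A3.
A3 down an augmented fourth → Eb3 (6 semitones).

Eb3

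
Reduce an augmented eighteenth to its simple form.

Take out 2 octaves (14 from the number): 18 − 14 = 4.
So an augmented eighteenth is 2 octaves plus an augmented fourth. The quality is unchanged.

augmented fourth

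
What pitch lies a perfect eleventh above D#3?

G#4

The eleventh's letter: D up four letter names plus an octave → G.
Moving 17 semitones up from D#3 (the size of a perfect eleventh) reaches G#4.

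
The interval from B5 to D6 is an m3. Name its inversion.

Interval numbers invert to sum to nine: 3 + 6 = 9, so a third inverts to a sixth.
The quality also flips — minor becomes major — giving a major sixth.

M6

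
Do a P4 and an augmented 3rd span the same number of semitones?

A perfect fourth = 5 semitones = an augmented third; enharmonically equal.

Yes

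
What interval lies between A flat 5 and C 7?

A to C spans three letter names (A-B-C), plus an octave, so the interval is some kind of tenth.
The major tenth spans 16 semitones, and Ab5 to C7 is exactly 16 semitones — so this is a major tenth.
(Equivalently, a compound major third: a major third plus an octave.)

major 10th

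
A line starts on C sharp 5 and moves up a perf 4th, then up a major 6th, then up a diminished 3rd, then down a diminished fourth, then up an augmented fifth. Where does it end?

A perfect fourth up from C#5 is F#5.
A major sixth up from F#5 is D#6.
D#6 up a diminished third → F6 (2 semitones).
F6 down a diminished fourth → C#6 (4 semitones).
C#6 up an augmented fifth → G##6 (8 semitones).

G double-sharp 6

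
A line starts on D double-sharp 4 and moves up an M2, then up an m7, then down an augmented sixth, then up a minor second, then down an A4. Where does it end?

D flat 4

Up a major second from D##4: E##4 (2 semitones up).
A minor seventh up from E##4 is D##5.
Down an augmented sixth from D##5: F#4 (10 semitones down).
F#4 up a minor second → G4 (1 semitone).
Down an augmented fourth from G4: Db4 (6 semitones down).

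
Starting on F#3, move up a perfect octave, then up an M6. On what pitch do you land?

Up a perfect octave from F#3: F#4 (12 semitones up).
A major sixth up from F#4 is D#5.

D#5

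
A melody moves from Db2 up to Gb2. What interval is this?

perfect 4th

D to G spans four letter names (D-E-F-G), so the interval is some kind of fourth.
Counting semitones, Db2→Gb2 is 5, which is the perfect fourth.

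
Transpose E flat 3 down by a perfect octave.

E flat 2

An octave keeps the letter name E, an octave down from E.
A perfect octave is 12 semitones; 12 semitones down from Eb3 gives Eb2.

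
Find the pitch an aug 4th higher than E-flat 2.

Four letter names up from E: A.
An augmented fourth is 6 semitones; 6 semitones up from Eb2 gives A2.

A 2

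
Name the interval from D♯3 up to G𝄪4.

augmented 11th

D to G spans four letter names (D-E-F-G), plus an octave, so the interval is some kind of eleventh.
D#3 to G##4 spans 18 semitones — one semitone wider than the perfect eleventh (17) — giving an augmented eleventh.
(Equivalently, a compound augmented fourth: an augmented fourth plus an octave.)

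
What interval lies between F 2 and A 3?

major tenth

F to A spans three letter names (F-G-A), plus an octave — that makes it a tenth of some quality.
The major tenth spans 16 semitones, and F2 to A3 is exactly 16 semitones — so this is a major tenth.
(Equivalently, a compound major third: a major third plus an octave.)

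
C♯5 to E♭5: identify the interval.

C to E spans three letter names (C-D-E): a third.
The major third is 4 semitones; here we have 2, two semitones narrower: diminished.

diminished third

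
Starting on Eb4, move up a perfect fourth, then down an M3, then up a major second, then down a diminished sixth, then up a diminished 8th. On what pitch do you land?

Bb4

Up a perfect fourth from Eb4: Ab4 (5 semitones up).
Ab4 down a major third → Fb4 (4 semitones).
A major second up from Fb4 is Gb4.
A diminished sixth down from Gb4 is B3.
A diminished octave up from B3 is Bb4.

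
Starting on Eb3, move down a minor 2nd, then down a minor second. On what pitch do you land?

Down a minor second from Eb3: D3 (1 semitone down).
A minor second down from D3 is C#3.

C#3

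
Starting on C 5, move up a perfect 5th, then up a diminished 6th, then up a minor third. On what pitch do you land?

G double-flat 6

C5 up a perfect fifth → G5 (7 semitones).
A diminished sixth up from G5 is Ebb6.
Up a minor third from Ebb6: Gbb6 (3 semitones up).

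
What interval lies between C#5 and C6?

C to C is the same letter name, plus an octave — that makes it an octave of some quality.
A perfect octave would be 12 semitones; C#5 to C6 is 11, one semitone narrower, so the interval is diminished.

diminished 8th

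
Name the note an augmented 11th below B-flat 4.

Counting four letter names plus an octave down from B lands on F.
An augmented eleventh spans 18 semitones, so from Bb4 the target pitch is Fb3.

F-flat 3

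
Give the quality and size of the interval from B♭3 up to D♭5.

B to D spans three letter names (B-C-D), plus an octave: a tenth.
A major tenth would be 16 semitones, but Bb3 to Db5 is 15 — one semitone narrower, making it a minor tenth.
(Equivalently, a compound minor third: a minor third plus an octave.)

m10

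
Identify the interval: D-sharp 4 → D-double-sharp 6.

augmented 15th

D to D is the same letter name, plus 2 octaves: a fifteenth.
D#4 to D##6 spans 25 semitones — one semitone wider than the perfect fifteenth (24) — giving an augmented fifteenth.
(Equivalently, a compound augmented octave: an augmented octave plus an octave.)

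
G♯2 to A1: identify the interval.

M7

Descending from G#2 to A1 is the same interval as ascending A1 to G#2.
A to G spans seven letter names (A-B-C-D-E-F-G) — that makes it a seventh of some quality.
The major seventh spans 11 semitones, and A1 to G#2 is exactly 11 semitones — so this is a major seventh.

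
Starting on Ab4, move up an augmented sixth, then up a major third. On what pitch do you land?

A#5

Ab4 up an augmented sixth → F#5 (10 semitones).
A major third up from F#5 is A#5.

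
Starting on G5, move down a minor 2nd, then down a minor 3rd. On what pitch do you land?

G5 down a minor second → F#5 (1 semitone).
Down a minor third from F#5: D#5 (3 semitones down).

D#5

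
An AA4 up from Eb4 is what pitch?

A#4

The fourth takes the letter from E up to A.
Moving 7 semitones up from Eb4 (the size of a doubly augmented fourth) reaches A#4.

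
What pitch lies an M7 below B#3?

Seven letter names down from B: C.
A major seventh spans 11 semitones, so from B#3 the target pitch is C#3.

C#3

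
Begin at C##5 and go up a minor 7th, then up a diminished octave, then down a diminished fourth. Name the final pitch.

F##6

A minor seventh up from C##5 is B#5.
A diminished octave up from B#5 is B6.
B6 down a diminished fourth → F##6 (4 semitones).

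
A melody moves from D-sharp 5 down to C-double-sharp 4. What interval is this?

Descending from D#5 to C##4 is the same interval as ascending C##4 to D#5.
C to D spans two letter names (C-D), plus an octave: a ninth.
A major ninth would be 14 semitones, but C##4 to D#5 is 13 — one semitone narrower, making it a minor ninth.
(Equivalently, a compound minor second: a minor second plus an octave.)

minor 9th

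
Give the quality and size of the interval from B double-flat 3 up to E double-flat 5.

B to E spans four letter names (B-C-D-E), plus an octave: an eleventh.
Counting semitones, Bbb3→Ebb5 is 17, which is the perfect eleventh.
(Equivalently, a compound perfect fourth: a perfect fourth plus an octave.)

P11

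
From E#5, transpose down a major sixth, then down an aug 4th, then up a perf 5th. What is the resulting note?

E#5 down a major sixth → G#4 (9 semitones).
G#4 down an augmented fourth → D4 (6 semitones).
D4 up a perfect fifth → A4 (7 semitones).

A4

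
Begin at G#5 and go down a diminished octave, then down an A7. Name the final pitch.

A3

A diminished octave down from G#5 is G##4.
G##4 down an augmented seventh → A3 (12 semitones).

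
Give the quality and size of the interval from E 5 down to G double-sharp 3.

diminished thirteenth

Descending from E5 to G##3 is the same interval as ascending G##3 to E5.
G to E spans six letter names (G-A-B-C-D-E), plus an octave — that makes it a thirteenth of some quality.
G##3 to E5 spans 19 semitones — two semitones narrower than the major thirteenth (21) — giving a diminished thirteenth.
(Equivalently, a compound diminished sixth: a diminished sixth plus an octave.)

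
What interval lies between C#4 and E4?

minor 3rd

C to E spans three letter names (C-D-E): a third.
C#4 to E4 is 3 semitones, a half step short of the major third (4), so this is minor.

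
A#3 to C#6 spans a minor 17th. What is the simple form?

minor 3rd

Subtracting seven from the interval number removes an octave: 17 − 14 = 3.
That makes a minor seventeenth a compound minor third — 2 octaves plus a minor third.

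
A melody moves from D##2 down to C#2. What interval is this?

Descending from D##2 to C#2 is the same interval as ascending C#2 to D##2.
C to D spans two letter names (C-D): a second.
The major second is 2 semitones; here we have 3, one semitone wider: augmented.

augmented 2nd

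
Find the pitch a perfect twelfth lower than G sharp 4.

The twelfth's letter: G down five letter names plus an octave → C.
A perfect twelfth is 19 semitones; 19 semitones down from G#4 gives C#3.

C sharp 3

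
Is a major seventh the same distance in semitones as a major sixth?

No

A major seventh spans 11 semitones; a major sixth spans 9 semitones. They differ by 2.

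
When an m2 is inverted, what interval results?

Interval numbers invert to sum to nine: 2 + 7 = 9, so a second inverts to a seventh.
The quality also flips — minor becomes major — giving a major seventh.

M7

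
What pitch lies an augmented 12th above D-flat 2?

A 3

Counting five letter names plus an octave up from D lands on A.
Moving 20 semitones up from Db2 (the size of an augmented twelfth) reaches A3.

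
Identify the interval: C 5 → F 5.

perfect fourth

C to F spans four letter names (C-D-E-F) — that makes it a fourth of some quality.
C5 to F5 is 5 semitones, matching the perfect fourth exactly, so the quality is perfect.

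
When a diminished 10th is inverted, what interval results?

augmented sixth

First reduce the compound diminished tenth to its simple form, a diminished third.
Interval numbers invert to sum to nine: 3 + 6 = 9, so a third inverts to a sixth.
The quality also flips — diminished becomes augmented — giving an augmented sixth.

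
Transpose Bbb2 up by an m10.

Dbb4

Counting three letter names plus an octave up from B lands on D.
A minor tenth spans 15 semitones, so from Bbb2 the target pitch is Dbb4.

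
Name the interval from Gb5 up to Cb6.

G to C spans four letter names (G-A-B-C), so the interval is some kind of fourth.
Counting semitones, Gb5→Cb6 is 5, which is the perfect fourth.

perfect fourth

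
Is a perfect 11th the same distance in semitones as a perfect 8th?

No

17 semitones (perfect eleventh) vs 12 semitones (perfect octave): not equal.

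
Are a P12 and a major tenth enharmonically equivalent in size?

No

A perfect twelfth is 19 semitones but a major tenth is 16 semitones — different sizes.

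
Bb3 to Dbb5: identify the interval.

diminished tenth

B to D spans three letter names (B-C-D), plus an octave — that makes it a tenth of some quality.
Bb3 to Dbb5 spans 14 semitones — two semitones narrower than the major tenth (16) — giving a diminished tenth.
(Equivalently, a compound diminished third: a diminished third plus an octave.)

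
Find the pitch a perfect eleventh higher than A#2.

D#4

Counting four letter names plus an octave up from A lands on D.
Moving 17 semitones up from A#2 (the size of a perfect eleventh) reaches D#4.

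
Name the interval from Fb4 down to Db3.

Descending from Fb4 to Db3 is the same interval as ascending Db3 to Fb4.
D to F spans three letter names (D-E-F), plus an octave: a tenth.
At 15 semitones, Db3→Fb4 falls one short of a major tenth: minor.
(Equivalently, a compound minor third: a minor third plus an octave.)

minor tenth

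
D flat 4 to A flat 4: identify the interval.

P5

D to A spans five letter names (D-E-F-G-A), so the interval is some kind of fifth.
Counting semitones, Db4→Ab4 is 7, which is the perfect fifth.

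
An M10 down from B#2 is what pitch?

Counting three letter names plus an octave down from B lands on G.
A major tenth spans 16 semitones, so from B#2 the target pitch is G#1.

G#1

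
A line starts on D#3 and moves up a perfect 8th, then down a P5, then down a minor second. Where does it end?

F##3

A perfect octave up from D#3 is D#4.
D#4 down a perfect fifth → G#3 (7 semitones).
G#3 down a minor second → F##3 (1 semitone).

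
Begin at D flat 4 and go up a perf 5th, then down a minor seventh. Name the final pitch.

B flat 3

A perfect fifth up from Db4 is Ab4.
Ab4 down a minor seventh → Bb3 (10 semitones).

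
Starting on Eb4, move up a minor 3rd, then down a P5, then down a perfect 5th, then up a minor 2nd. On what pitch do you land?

Gbb3

A minor third up from Eb4 is Gb4.
A perfect fifth down from Gb4 is Cb4.
Cb4 down a perfect fifth → Fb3 (7 semitones).
Fb3 up a minor second → Gbb3 (1 semitone).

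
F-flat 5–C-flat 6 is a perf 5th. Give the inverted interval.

perfect fourth

The rule of nine gives the new number: 9 − 5 = 4, so a fifth becomes a fourth.
And perfect stays perfect under inversion, so we get a perfect fourth.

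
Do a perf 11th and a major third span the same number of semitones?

A perfect eleventh is 17 semitones but a major third is 4 semitones — different sizes.

No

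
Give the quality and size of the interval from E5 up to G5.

E to G spans three letter names (E-F-G) — that makes it a third of some quality.
E5 to G5 is 3 semitones, a half step short of the major third (4), so this is minor.

minor 3rd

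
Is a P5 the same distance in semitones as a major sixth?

7 semitones (perfect fifth) vs 9 semitones (major sixth): not equal.

No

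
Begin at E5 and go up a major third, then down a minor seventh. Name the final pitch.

A#4

Up a major third from E5: G#5 (4 semitones up).
Down a minor seventh from G#5: A#4 (10 semitones down).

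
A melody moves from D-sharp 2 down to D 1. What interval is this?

A8

Descending from D#2 to D1 is the same interval as ascending D1 to D#2.
D to D is the same letter name, plus an octave — that makes it an octave of some quality.
A perfect octave would be 12 semitones; D1 to D#2 is 13, one semitone wider, so the interval is augmented.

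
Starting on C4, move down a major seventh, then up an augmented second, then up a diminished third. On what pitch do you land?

C4 down a major seventh → Db3 (11 semitones).
An augmented second up from Db3 is E3.
E3 up a diminished third → Gb3 (2 semitones).

Gb3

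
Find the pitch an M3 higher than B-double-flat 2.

D-flat 3

Counting three letter names up from B lands on D.
A major third is 4 semitones; 4 semitones up from Bbb2 gives Db3.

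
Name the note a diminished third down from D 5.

Counting three letter names down from D lands on B.
A diminished third is 2 semitones; 2 semitones down from D5 gives B#4.

B sharp 4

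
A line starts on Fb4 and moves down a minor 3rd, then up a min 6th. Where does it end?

Bbb4

Fb4 down a minor third → Db4 (3 semitones).
Up a minor sixth from Db4: Bbb4 (8 semitones up).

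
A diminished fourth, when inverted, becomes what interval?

The rule of nine gives the new number: 9 − 4 = 5, so a fourth becomes a fifth.
And diminished becomes augmented under inversion, so we get an augmented fifth.

augmented 5th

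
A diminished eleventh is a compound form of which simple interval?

diminished 4th

Subtracting seven from the interval number removes an octave: 11 − 7 = 4.
So a diminished eleventh is an octave plus a diminished fourth. The quality is unchanged.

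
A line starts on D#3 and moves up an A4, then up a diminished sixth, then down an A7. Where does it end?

An augmented fourth up from D#3 is G##3.
Up a diminished sixth from G##3: E4 (7 semitones up).
E4 down an augmented seventh → Fb3 (12 semitones).

Fb3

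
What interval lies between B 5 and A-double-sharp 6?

A7

B to A spans seven letter names (B-C-D-E-F-G-A), so the interval is some kind of seventh.
The major seventh is 11 semitones; here we have 12, one semitone wider: augmented.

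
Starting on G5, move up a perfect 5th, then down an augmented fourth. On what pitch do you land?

A perfect fifth up from G5 is D6.
An augmented fourth down from D6 is Ab5.

Ab5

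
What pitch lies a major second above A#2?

B#2

The second takes the letter from A up to B.
A major second is 2 semitones; 2 semitones up from A#2 gives B#2.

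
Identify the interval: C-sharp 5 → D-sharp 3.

m14

Descending from C#5 to D#3 is the same interval as ascending D#3 to C#5.
D to C spans seven letter names (D-E-F-G-A-B-C), plus an octave — that makes it a fourteenth of some quality.
A major fourteenth would be 23 semitones, but D#3 to C#5 is 22 — one semitone narrower, making it a minor fourteenth.
(Equivalently, a compound minor seventh: a minor seventh plus an octave.)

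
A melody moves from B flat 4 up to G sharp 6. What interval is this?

A13

B to G spans six letter names (B-C-D-E-F-G), plus an octave, so the interval is some kind of thirteenth.
Bb4 to G#6 spans 22 semitones — one semitone wider than the major thirteenth (21) — giving an augmented thirteenth.
(Equivalently, a compound augmented sixth: an augmented sixth plus an octave.)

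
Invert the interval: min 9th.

First reduce the compound minor ninth to its simple form, a minor second.
The rule of nine gives the new number: 9 − 2 = 7, so a second becomes a seventh.
Quality inverts too: minor becomes major. That makes the inversion a major seventh.

major seventh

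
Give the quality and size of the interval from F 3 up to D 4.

major 6th

F to D spans six letter names (F-G-A-B-C-D) — that makes it a sixth of some quality.
Counting semitones, F3→D4 is 9, which is the major sixth.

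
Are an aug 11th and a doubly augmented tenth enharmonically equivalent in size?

An augmented eleventh = 18 semitones = a doubly augmented tenth; enharmonically equal.

Yes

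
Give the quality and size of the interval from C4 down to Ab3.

Descending from C4 to Ab3 is the same interval as ascending Ab3 to C4.
A to C spans three letter names (A-B-C), so the interval is some kind of third.
Counting semitones, Ab3→C4 is 4, which is the major third.

major third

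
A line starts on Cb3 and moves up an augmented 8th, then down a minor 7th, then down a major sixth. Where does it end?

F2

Cb3 up an augmented octave → C4 (13 semitones).
Down a minor seventh from C4: D3 (10 semitones down).
D3 down a major sixth → F2 (9 semitones).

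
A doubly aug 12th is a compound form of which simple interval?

doubly augmented 5th

Subtracting seven from the interval number removes an octave: 12 − 7 = 5.
That makes a doubly augmented twelfth a compound doubly augmented fifth — an octave plus a doubly augmented fifth.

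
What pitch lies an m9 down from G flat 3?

F 2

Counting two letter names plus an octave down from G lands on F.
A minor ninth spans 13 semitones, so from Gb3 the target pitch is F2.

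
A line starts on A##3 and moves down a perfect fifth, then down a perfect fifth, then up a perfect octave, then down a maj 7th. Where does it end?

A#2

A perfect fifth down from A##3 is D##3.
D##3 down a perfect fifth → G##2 (7 semitones).
G##2 up a perfect octave → G##3 (12 semitones).
Down a major seventh from G##3: A#2 (11 semitones down).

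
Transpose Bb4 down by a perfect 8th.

For an octave the letter name doesn't change: still B, an octave down.
A perfect octave is 12 semitones; 12 semitones down from Bb4 gives Bb3.

Bb3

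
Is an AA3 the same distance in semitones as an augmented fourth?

A doubly augmented third spans 6 semitones, and an augmented fourth also spans 6 semitones — they're enharmonic.

Yes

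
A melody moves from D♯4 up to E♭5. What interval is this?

diminished 9th

D to E spans two letter names (D-E), plus an octave — that makes it a ninth of some quality.
D#4 to Eb5 spans 12 semitones — two semitones narrower than the major ninth (14) — giving a diminished ninth.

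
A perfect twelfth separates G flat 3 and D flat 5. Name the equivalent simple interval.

perfect fifth

Each octave removed subtracts seven from the number: 12 − 7 = 5.
Quality carries through unchanged, so the simple form is a perfect fifth.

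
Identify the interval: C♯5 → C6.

C to C is the same letter name, plus an octave, so the interval is some kind of octave.
C#5 to C6 spans 11 semitones — one semitone narrower than the perfect octave (12) — giving a diminished octave.

diminished octave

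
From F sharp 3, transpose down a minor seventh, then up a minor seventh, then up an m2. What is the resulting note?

G 3

Down a minor seventh from F#3: G#2 (10 semitones down).
Up a minor seventh from G#2: F#3 (10 semitones up).
Up a minor second from F#3: G3 (1 semitone up).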